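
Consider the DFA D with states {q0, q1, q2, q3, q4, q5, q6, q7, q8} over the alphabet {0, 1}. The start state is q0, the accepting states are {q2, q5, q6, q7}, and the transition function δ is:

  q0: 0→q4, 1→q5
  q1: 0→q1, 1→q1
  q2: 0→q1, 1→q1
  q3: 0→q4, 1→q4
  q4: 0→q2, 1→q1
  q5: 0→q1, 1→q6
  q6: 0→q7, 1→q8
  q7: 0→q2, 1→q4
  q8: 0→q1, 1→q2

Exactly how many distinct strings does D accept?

The useful subgraph on states {q0, q2, q4, q5, q6, q7, q8} is acyclic, so L(D) is finite; the longest accepting path visits 6 useful states, giving maximum string length 5.
Counting accepting paths from q0 by length: 1 of length 1, 2 of length 2, 1 of length 3, 2 of length 4, 1 of length 5. Total 7.

7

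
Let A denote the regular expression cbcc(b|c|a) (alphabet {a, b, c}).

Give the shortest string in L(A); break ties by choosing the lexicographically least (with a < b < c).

cbcca

By inspection of the expression, no string of length less than 5 matches, and cbcca is the lexicographically first match of length 5.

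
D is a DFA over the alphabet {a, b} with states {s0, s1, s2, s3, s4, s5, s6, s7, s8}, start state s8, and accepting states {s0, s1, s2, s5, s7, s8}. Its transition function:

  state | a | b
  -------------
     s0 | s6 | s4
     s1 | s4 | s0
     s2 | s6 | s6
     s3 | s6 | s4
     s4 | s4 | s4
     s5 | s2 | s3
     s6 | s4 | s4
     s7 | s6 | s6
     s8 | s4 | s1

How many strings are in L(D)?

The useful subgraph on states {s0, s1, s8} is acyclic, so L(D) is finite; the longest accepting path visits 3 useful states, giving maximum string length 2.
Counting accepting paths from s8 by length: 1 of length 0, 1 of length 1, 1 of length 2. Total 3.

3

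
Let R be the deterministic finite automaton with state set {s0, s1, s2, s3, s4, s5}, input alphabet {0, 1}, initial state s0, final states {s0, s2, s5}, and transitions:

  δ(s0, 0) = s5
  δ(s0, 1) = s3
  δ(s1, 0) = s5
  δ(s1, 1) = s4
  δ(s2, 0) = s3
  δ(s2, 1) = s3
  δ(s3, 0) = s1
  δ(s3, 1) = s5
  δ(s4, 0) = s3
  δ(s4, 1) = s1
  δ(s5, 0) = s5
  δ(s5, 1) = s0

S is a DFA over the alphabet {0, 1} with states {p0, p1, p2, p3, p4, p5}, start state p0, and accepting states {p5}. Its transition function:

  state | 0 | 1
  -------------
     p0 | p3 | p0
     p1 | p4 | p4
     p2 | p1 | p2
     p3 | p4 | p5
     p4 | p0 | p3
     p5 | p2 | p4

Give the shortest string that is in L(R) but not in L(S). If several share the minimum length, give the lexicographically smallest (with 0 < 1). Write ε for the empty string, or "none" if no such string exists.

The empty string ε is accepted by R but not by S.
Since ε is the unique shortest string, it is the required witness.

ε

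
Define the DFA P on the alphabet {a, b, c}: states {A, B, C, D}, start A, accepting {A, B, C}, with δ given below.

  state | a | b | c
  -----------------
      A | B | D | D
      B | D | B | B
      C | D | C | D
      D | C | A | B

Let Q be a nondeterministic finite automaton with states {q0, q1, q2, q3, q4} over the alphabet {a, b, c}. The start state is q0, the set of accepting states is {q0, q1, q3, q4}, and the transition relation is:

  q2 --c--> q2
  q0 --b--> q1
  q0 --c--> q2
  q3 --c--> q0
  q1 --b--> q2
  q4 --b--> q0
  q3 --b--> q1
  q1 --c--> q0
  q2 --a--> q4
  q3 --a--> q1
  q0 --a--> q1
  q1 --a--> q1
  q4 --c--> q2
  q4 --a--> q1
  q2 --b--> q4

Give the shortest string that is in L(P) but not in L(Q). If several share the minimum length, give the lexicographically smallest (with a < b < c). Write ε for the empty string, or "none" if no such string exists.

ab

The string ab is accepted by P but not by Q.
No shorter string lies in the difference, and ab is the lexicographically first length-2 string in L(P) \ L(Q).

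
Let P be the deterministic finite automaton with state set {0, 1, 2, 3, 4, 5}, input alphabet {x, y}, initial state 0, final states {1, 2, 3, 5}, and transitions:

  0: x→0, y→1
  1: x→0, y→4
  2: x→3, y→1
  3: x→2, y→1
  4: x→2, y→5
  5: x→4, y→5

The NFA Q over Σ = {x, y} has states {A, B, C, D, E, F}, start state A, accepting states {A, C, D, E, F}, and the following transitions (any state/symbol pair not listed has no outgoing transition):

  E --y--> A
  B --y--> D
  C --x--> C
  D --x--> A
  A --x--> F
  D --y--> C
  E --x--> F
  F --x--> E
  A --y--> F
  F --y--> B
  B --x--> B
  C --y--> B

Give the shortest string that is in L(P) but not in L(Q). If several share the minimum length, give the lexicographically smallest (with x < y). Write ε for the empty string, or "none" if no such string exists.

The string xy is accepted by P but not by Q.
No shorter string lies in the difference, and xy is the lexicographically first length-2 string in L(P) \ L(Q).

xy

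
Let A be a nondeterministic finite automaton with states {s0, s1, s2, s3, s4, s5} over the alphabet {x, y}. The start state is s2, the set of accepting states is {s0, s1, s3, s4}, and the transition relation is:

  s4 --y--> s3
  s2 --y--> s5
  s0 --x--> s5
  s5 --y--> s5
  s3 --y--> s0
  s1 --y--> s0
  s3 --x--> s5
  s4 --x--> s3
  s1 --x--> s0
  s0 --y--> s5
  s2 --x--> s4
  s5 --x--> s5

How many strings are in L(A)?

5

The useful subgraph on states {s0, s2, s3, s4} is acyclic, so L(A) is finite; the longest accepting path visits 4 useful states, giving maximum string length 3.
Counting accepting paths from s2 by length: 1 of length 1, 2 of length 2, 2 of length 3. Total 5.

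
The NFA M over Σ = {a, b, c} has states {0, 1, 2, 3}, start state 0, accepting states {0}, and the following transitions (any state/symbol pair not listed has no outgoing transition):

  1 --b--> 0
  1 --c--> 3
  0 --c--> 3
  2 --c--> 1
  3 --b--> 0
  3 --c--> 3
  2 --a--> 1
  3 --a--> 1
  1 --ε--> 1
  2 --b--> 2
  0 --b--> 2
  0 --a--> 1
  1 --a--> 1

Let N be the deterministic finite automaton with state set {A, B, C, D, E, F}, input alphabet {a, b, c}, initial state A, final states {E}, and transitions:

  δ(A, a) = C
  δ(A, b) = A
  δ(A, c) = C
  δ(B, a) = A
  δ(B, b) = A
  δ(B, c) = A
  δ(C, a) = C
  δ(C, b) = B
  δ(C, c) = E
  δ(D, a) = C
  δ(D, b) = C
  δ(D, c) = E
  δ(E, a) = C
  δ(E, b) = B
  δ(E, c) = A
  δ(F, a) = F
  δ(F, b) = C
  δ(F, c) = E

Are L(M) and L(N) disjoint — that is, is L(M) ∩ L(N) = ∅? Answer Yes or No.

Yes

Exploring the product automaton M × N from the start pair (0, A), following both machines on each input symbol, reaches 8 state pairs: (0, A), (1, C), (2, A), (3, C), (0, B), (3, E), (1, A), (3, A).
M accepts in {0} and N accepts in {E}; no reachable pair has both components accepting, so no string drives both machines to acceptance simultaneously and L(M) ∩ L(N) = ∅.
So no string is accepted by both, and the intersection is empty.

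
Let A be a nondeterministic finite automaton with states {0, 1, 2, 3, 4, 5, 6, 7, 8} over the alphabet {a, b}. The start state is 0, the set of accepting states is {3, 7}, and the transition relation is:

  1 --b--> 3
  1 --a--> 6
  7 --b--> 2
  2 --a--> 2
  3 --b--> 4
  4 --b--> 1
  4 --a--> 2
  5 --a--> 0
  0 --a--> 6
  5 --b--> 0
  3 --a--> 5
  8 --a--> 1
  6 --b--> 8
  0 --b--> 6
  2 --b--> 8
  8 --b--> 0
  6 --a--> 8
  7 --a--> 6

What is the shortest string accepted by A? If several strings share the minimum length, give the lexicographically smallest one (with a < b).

A breadth-first search from 0 reaches an accepting state first via the path 0 → 6 → 8 → 1 → 3 on input aaab.
No string of length < 4 is accepted (BFS exhausts all shorter strings without reaching an accepting state), and aaab is the lexicographically least accepting string of length 4.

aaab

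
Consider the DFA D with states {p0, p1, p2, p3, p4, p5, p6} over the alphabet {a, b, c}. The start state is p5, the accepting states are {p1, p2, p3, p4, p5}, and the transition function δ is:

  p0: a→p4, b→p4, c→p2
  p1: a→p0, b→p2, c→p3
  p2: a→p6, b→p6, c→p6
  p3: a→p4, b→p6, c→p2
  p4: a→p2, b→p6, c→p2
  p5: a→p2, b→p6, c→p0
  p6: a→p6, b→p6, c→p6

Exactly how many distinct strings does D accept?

9

The useful subgraph on states {p0, p2, p4, p5} is acyclic, so L(D) is finite; the longest accepting path visits 4 useful states, giving maximum string length 3.
Counting accepting paths from p5 by length: 1 of length 0, 1 of length 1, 3 of length 2, 4 of length 3. Total 9.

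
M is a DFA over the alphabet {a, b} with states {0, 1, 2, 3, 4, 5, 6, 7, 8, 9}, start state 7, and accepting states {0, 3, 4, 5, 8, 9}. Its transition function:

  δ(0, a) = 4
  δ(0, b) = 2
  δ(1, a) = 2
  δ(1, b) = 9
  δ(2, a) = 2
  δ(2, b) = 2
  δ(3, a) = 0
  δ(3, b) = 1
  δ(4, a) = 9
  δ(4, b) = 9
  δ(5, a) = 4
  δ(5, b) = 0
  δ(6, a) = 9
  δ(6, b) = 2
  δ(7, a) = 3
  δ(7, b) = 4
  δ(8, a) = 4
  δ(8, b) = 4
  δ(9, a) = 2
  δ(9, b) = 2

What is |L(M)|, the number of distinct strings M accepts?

9

The useful subgraph on states {0, 1, 3, 4, 7, 9} is acyclic, so L(M) is finite; the longest accepting path visits 5 useful states, giving maximum string length 4.
Counting accepting paths from 7 by length: 2 of length 1, 3 of length 2, 2 of length 3, 2 of length 4. Total 9.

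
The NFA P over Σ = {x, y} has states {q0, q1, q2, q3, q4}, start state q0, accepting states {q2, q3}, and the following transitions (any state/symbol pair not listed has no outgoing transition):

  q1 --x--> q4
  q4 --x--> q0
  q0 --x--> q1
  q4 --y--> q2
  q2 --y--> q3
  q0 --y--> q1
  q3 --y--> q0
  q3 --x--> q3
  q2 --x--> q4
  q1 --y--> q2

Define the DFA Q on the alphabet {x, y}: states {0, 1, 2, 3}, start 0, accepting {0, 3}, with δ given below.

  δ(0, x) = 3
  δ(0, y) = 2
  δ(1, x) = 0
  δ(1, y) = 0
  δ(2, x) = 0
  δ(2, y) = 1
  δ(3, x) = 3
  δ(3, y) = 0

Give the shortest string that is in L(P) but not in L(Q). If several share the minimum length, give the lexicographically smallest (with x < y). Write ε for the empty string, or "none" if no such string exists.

The string yy is accepted by P but not by Q.
No shorter string lies in the difference, and yy is the lexicographically first length-2 string in L(P) \ L(Q).

yy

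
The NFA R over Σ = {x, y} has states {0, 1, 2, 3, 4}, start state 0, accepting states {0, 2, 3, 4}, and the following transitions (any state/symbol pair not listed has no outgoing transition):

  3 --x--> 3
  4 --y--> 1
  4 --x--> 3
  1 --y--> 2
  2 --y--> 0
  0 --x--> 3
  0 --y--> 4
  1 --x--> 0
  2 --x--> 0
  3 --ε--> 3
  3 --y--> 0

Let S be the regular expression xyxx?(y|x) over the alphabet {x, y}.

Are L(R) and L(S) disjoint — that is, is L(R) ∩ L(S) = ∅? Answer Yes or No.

No

The string xyxx is accepted by both R and S.
Hence L(R) ∩ L(S) ≠ ∅.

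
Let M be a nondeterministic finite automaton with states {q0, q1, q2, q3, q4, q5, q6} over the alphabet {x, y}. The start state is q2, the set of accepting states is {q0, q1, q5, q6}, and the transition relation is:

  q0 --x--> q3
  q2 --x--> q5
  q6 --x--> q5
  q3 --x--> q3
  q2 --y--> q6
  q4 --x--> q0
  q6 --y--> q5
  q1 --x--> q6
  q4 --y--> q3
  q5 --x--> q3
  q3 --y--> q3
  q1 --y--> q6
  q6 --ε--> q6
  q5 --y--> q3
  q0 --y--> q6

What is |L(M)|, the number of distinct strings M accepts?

The useful subgraph on states {q2, q5, q6} is acyclic, so L(M) is finite; the longest accepting path visits 3 useful states, giving maximum string length 2.
Counting accepting paths from q2 by length: 2 of length 1, 2 of length 2. Total 4.

4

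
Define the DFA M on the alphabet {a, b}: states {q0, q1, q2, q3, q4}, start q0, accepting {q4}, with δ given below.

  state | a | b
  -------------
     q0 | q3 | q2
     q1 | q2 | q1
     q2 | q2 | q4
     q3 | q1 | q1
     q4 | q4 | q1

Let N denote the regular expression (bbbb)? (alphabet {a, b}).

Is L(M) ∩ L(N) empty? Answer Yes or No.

Converting the expression N to a DFA (subset construction, then merging equivalent states) gives the minimal DFA with states {n0, n1, n2, n3, n4, n5}, start state n0, accepting states {n0, n5} and transitions n0: a→n1, b→n2; n1: a→n1, b→n1; n2: a→n1, b→n3; n3: a→n1, b→n4; n4: a→n1, b→n5; n5: a→n1, b→n1.
Exploring the product automaton M × N from the start pair (q0, n0), following both machines on each input symbol, reaches 9 state pairs: (q0, n0), (q3, n1), (q2, n2), (q1, n1), (q2, n1), (q4, n3), (q4, n1), (q1, n4), (q1, n5).
M accepts in {q4} and N accepts in {n0, n5}; no reachable pair has both components accepting, so no string drives both machines to acceptance simultaneously and L(M) ∩ L(N) = ∅.
So no string is accepted by both, and the intersection is empty.

Yes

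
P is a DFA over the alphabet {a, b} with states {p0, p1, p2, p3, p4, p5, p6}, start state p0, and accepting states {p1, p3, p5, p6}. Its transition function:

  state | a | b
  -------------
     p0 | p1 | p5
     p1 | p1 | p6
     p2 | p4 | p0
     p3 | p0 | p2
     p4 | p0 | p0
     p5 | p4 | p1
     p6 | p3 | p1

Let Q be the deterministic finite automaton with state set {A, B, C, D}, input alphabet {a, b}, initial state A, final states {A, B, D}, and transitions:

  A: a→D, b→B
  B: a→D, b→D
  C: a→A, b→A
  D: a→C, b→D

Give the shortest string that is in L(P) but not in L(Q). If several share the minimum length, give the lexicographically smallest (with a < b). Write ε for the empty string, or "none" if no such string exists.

aa

The string aa is accepted by P but not by Q.
No shorter string lies in the difference, and aa is the lexicographically first length-2 string in L(P) \ L(Q).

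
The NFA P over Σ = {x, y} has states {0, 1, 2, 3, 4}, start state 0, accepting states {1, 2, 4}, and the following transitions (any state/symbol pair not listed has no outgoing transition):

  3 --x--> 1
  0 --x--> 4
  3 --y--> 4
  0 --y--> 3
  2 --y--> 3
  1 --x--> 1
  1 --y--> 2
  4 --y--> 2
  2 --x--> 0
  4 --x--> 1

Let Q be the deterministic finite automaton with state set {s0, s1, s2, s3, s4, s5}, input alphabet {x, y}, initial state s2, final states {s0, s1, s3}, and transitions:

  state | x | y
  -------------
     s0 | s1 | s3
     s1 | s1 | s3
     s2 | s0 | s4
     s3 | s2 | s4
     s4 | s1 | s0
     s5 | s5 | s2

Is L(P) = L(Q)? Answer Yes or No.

Yes

Exploring the product automaton P × Q from the start pair (0, s2), following both machines on each input symbol, reaches 5 state pairs: (0, s2), (4, s0), (3, s4), (1, s1), (2, s3).
P accepts in {1, 2, 4} and Q accepts in {s0, s1, s3}. In every reachable pair the two components are either both accepting — (4, s0), (1, s1), (2, s3) — or both non-accepting, so no string is accepted by exactly one of the machines: L(P) \ L(Q) and L(Q) \ L(P) are both empty.
Hence every string is accepted by P iff it is accepted by Q, and the two languages coincide.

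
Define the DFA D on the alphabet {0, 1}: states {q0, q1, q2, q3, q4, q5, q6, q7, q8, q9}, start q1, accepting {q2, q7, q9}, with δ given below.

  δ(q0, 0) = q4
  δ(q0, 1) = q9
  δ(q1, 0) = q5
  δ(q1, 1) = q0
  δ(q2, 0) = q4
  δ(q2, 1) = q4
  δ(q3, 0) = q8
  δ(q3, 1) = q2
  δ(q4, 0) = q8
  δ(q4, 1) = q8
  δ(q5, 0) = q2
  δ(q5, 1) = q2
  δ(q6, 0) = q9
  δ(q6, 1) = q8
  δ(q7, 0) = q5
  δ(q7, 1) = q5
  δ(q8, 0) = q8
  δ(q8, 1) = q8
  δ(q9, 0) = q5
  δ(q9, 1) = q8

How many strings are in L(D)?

The useful subgraph on states {q0, q1, q2, q5, q9} is acyclic, so L(D) is finite; the longest accepting path visits 5 useful states, giving maximum string length 4.
Counting accepting paths from q1 by length: 3 of length 2, 2 of length 4. Total 5.

5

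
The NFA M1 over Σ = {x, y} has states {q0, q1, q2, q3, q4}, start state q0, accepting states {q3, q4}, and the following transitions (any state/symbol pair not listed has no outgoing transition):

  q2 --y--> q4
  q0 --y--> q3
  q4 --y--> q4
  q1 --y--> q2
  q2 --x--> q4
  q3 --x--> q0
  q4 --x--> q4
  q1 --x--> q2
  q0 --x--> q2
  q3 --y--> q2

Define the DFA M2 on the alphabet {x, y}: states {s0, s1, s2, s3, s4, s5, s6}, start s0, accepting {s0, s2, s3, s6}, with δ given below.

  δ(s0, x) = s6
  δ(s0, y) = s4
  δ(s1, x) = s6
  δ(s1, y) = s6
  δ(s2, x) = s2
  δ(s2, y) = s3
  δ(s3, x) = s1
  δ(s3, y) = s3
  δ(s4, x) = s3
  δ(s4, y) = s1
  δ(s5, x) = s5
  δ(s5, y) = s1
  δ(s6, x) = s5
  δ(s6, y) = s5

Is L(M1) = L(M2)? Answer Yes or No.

The string y is accepted by M1 but rejected by M2.
So L(M1) ≠ L(M2).

No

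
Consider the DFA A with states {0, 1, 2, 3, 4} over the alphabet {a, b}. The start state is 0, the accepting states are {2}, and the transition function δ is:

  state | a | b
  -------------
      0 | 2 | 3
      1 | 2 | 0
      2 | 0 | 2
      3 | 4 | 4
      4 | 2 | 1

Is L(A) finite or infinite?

infinite

State 0 is reachable from the start and can reach an accepting state, and it lies on the cycle 0 → 2 → 0.
Traversing that cycle any number of times yields accepted strings of unbounded length, so the language is infinite.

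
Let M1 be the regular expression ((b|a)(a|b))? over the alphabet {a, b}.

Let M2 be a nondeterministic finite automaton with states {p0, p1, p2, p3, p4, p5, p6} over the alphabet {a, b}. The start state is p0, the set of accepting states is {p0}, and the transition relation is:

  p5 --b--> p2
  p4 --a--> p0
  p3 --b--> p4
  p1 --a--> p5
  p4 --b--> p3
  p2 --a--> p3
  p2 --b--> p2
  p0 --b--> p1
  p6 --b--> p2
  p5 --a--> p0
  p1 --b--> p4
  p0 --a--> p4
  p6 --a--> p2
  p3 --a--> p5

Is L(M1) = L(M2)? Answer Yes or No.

The string ab is accepted by M1 but rejected by M2.
So L(M1) ≠ L(M2).

No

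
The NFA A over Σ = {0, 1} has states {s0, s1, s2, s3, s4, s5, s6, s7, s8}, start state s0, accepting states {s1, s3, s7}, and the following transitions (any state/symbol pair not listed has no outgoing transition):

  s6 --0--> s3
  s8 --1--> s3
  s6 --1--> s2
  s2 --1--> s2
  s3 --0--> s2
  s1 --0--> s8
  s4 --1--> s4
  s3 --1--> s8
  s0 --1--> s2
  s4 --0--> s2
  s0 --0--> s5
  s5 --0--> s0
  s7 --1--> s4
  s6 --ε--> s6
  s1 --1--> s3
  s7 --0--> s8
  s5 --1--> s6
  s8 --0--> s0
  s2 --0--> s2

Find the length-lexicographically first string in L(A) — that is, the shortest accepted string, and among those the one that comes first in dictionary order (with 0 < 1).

A breadth-first search from s0 reaches an accepting state first via the path s0 → s5 → s6 → s3 on input 010.
No string of length < 3 is accepted (BFS exhausts all shorter strings without reaching an accepting state), and 010 is the lexicographically least accepting string of length 3.

010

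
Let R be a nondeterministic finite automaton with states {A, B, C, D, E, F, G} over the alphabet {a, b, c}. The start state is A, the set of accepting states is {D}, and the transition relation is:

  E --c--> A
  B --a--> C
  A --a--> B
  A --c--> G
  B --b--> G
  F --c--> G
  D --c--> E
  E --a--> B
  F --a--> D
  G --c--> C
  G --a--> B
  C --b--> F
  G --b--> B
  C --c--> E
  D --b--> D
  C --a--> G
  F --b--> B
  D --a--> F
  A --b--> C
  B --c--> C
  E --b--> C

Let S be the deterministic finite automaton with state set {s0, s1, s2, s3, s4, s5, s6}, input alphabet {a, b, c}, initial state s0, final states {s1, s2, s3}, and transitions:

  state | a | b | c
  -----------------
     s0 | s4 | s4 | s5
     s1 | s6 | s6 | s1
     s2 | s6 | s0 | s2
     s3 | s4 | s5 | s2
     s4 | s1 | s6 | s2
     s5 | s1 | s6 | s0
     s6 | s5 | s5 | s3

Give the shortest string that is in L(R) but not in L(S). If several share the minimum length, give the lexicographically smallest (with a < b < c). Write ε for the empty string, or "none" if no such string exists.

The string bba is accepted by R but not by S.
No shorter string lies in the difference, and bba is the lexicographically first length-3 string in L(R) \ L(S).

bba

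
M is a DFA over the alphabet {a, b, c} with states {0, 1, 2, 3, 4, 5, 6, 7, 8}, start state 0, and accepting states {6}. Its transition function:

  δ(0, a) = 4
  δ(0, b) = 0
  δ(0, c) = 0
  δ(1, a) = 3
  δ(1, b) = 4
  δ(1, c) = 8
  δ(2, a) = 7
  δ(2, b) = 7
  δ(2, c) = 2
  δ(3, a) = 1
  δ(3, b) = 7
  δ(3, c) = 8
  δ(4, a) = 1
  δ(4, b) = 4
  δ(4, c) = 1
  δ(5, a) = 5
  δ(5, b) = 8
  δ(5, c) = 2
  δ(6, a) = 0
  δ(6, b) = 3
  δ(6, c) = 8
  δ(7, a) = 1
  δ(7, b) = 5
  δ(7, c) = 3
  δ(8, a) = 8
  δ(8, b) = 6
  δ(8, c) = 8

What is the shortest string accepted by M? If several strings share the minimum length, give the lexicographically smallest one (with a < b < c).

A breadth-first search from 0 reaches an accepting state first via the path 0 → 4 → 1 → 8 → 6 on input aacb.
No string of length < 4 is accepted (BFS exhausts all shorter strings without reaching an accepting state), and aacb is the lexicographically least accepting string of length 4.

aacb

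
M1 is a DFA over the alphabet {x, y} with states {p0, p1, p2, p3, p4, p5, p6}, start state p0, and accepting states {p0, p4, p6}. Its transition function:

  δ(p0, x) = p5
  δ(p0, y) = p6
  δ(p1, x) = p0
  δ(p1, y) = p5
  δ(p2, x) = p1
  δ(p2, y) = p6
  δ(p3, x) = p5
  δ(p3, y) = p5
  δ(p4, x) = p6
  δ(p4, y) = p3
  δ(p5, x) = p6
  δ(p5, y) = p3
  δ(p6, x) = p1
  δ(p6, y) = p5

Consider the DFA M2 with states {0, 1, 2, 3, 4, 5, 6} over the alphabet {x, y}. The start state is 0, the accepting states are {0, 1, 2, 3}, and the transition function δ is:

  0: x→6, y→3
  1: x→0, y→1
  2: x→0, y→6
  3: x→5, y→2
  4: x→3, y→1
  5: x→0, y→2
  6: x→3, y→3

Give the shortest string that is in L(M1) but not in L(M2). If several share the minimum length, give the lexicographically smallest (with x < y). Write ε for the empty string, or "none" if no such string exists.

yyxyx

The string yyxyx is accepted by M1 but not by M2.
No shorter string lies in the difference, and yyxyx is the lexicographically first length-5 string in L(M1) \ L(M2).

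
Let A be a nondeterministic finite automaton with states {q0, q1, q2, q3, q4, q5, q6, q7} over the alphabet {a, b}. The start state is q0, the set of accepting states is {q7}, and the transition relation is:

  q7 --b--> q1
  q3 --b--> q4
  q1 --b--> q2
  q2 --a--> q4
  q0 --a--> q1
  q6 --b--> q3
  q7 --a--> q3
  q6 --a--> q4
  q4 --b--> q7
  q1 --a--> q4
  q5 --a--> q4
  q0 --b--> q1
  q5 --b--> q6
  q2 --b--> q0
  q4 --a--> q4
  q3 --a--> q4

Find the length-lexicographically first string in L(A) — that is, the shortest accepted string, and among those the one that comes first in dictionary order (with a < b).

A breadth-first search from q0 reaches an accepting state first via the path q0 → q1 → q4 → q7 on input aab.
No string of length < 3 is accepted (BFS exhausts all shorter strings without reaching an accepting state), and aab is the lexicographically least accepting string of length 3.

aab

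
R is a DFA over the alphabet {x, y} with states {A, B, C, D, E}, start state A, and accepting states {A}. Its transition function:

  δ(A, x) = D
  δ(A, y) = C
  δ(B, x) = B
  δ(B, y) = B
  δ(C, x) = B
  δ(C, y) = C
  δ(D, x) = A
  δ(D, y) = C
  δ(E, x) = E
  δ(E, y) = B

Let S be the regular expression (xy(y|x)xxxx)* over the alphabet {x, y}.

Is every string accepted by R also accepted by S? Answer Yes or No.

No

The string xx is in L(R) but not in L(S).
So L(R) ⊄ L(S).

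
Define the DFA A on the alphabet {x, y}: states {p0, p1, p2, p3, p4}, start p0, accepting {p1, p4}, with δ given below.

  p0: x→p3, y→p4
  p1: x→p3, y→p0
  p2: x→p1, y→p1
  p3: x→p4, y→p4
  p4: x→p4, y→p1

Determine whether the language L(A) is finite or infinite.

State p0 is reachable from the start and can reach an accepting state, and it lies on the cycle p0 → p3 → p4 → p1 → p0.
Traversing that cycle any number of times yields accepted strings of unbounded length, so the language is infinite.

infinite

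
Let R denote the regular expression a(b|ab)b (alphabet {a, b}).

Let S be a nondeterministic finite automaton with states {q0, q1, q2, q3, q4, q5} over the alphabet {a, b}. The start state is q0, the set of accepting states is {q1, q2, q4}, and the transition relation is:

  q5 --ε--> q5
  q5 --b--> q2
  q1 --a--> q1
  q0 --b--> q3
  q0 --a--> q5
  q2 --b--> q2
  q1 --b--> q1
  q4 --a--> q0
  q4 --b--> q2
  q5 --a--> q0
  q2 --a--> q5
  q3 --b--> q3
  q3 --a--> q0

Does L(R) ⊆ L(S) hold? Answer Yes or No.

The string aabb is in L(R) but not in L(S).
So L(R) ⊄ L(S).

No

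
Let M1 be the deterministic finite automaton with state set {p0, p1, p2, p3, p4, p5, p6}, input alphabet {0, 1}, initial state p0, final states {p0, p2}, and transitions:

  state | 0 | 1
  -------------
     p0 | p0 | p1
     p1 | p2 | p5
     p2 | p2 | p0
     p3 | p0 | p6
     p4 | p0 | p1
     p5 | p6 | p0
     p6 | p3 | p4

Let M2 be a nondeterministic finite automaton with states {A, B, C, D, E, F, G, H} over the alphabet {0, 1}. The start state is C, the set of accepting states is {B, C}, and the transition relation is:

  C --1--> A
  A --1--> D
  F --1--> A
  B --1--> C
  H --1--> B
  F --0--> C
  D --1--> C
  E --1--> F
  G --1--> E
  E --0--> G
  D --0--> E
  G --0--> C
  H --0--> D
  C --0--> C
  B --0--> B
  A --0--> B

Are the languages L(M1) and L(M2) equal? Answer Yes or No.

Exploring the product automaton M1 × M2 from the start pair (p0, C), following both machines on each input symbol, reaches 7 state pairs: (p0, C), (p1, A), (p2, B), (p5, D), (p6, E), (p3, G), (p4, F).
M1 accepts in {p0, p2} and M2 accepts in {B, C}. In every reachable pair the two components are either both accepting — (p0, C), (p2, B) — or both non-accepting, so no string is accepted by exactly one of the machines: L(M1) \ L(M2) and L(M2) \ L(M1) are both empty.
Hence every string is accepted by M1 iff it is accepted by M2, and the two languages coincide.

Yes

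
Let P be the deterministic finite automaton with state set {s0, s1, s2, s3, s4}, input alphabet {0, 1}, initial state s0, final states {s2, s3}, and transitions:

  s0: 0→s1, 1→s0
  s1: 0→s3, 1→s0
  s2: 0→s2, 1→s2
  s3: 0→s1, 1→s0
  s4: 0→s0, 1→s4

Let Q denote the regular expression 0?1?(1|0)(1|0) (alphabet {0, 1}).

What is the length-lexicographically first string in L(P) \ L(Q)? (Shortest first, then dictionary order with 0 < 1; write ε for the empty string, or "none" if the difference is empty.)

The string 0000 is accepted by P but not by Q.
No shorter string lies in the difference, and 0000 is the lexicographically first length-4 string in L(P) \ L(Q).

0000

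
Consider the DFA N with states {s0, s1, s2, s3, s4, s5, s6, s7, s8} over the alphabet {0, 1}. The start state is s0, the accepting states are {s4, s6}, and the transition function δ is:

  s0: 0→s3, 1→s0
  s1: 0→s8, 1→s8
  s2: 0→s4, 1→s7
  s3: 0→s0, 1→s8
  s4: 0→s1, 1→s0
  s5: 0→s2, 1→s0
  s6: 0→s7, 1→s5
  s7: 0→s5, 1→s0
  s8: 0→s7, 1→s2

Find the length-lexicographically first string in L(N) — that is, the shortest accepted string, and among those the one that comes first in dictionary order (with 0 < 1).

A breadth-first search from s0 reaches an accepting state first via the path s0 → s3 → s8 → s2 → s4 on input 0110.
No string of length < 4 is accepted (BFS exhausts all shorter strings without reaching an accepting state), and 0110 is the lexicographically least accepting string of length 4.

0110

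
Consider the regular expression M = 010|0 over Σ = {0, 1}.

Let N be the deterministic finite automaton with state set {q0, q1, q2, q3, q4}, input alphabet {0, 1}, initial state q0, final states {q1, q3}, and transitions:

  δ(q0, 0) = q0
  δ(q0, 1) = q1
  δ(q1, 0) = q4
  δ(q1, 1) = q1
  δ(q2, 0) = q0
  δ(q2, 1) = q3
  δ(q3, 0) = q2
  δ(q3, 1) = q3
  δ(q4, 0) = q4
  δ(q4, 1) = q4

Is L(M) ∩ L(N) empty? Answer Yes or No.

Converting the expression M to a DFA (subset construction, then merging equivalent states) gives the minimal DFA with states {m0, m1, m2, m3, m4}, start state m0, accepting states {m1, m4} and transitions m0: 0→m1, 1→m2; m1: 0→m2, 1→m3; m2: 0→m2, 1→m2; m3: 0→m4, 1→m2; m4: 0→m2, 1→m2.
Exploring the product automaton M × N from the start pair (m0, q0), following both machines on each input symbol, reaches 7 state pairs: (m0, q0), (m1, q0), (m2, q1), (m2, q0), (m3, q1), (m2, q4), (m4, q4).
M accepts in {m1, m4} and N accepts in {q1, q3}; no reachable pair has both components accepting, so no string drives both machines to acceptance simultaneously and L(M) ∩ L(N) = ∅.
So no string is accepted by both, and the intersection is empty.

Yes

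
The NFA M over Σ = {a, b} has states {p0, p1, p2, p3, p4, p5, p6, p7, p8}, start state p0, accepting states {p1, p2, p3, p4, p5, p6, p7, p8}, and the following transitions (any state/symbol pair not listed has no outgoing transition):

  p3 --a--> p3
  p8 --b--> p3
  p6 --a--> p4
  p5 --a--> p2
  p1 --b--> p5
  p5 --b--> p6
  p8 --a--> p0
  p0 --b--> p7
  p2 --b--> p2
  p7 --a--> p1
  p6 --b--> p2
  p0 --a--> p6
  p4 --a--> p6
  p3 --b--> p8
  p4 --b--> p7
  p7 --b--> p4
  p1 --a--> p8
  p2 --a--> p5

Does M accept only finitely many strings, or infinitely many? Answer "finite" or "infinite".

infinite

State p2 is reachable from the start and can reach an accepting state, and it lies on the cycle p2 → p2.
Traversing that cycle any number of times yields accepted strings of unbounded length, so the language is infinite.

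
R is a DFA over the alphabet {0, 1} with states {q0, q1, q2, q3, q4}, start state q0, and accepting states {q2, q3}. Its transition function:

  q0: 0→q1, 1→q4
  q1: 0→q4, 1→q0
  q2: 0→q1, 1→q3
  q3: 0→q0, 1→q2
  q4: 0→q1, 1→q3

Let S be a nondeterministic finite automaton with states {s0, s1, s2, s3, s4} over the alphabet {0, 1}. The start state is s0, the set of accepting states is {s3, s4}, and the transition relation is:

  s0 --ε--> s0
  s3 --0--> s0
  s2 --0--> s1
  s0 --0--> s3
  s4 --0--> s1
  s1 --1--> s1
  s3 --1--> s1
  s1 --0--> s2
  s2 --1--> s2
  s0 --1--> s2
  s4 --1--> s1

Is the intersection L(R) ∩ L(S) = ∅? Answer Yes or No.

Yes

Exploring the product automaton R × S from the start pair (q0, s0), following both machines on each input symbol, reaches 13 state pairs: (q0, s0), (q1, s3), (q4, s2), (q4, s0), (q0, s1), (q1, s1), (q3, s2), (q1, s2), (q4, s1), (q2, s2), (q0, s2), (q3, s1), (q2, s1).
R accepts in {q2, q3} and S accepts in {s3, s4}; no reachable pair has both components accepting, so no string drives both machines to acceptance simultaneously and L(R) ∩ L(S) = ∅.
So no string is accepted by both, and the intersection is empty.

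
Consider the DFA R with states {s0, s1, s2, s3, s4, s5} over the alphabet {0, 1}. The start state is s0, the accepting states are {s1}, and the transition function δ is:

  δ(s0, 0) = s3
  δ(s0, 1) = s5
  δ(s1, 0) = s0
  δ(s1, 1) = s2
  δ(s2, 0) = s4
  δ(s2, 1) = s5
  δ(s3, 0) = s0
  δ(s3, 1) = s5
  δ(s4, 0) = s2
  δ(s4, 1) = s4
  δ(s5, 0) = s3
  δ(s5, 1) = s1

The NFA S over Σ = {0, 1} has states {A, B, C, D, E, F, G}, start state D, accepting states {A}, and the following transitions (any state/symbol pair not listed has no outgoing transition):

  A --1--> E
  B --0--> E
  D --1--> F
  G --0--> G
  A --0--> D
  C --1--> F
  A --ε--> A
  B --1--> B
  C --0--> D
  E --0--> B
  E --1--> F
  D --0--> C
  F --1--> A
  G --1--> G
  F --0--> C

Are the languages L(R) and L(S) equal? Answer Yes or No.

Exploring the product automaton R × S from the start pair (s0, D), following both machines on each input symbol, reaches 6 state pairs: (s0, D), (s3, C), (s5, F), (s1, A), (s2, E), (s4, B).
R accepts in {s1} and S accepts in {A}. In every reachable pair the two components are either both accepting — (s1, A) — or both non-accepting, so no string is accepted by exactly one of the machines: L(R) \ L(S) and L(S) \ L(R) are both empty.
Hence every string is accepted by R iff it is accepted by S, and the two languages coincide.

Yes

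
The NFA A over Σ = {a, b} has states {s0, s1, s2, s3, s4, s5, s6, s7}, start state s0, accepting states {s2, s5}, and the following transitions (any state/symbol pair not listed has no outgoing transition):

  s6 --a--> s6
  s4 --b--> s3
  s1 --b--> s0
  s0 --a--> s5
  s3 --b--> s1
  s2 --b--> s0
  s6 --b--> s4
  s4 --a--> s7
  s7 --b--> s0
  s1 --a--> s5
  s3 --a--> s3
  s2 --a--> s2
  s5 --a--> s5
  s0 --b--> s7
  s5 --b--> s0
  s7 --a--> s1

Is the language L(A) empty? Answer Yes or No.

No

The string a is accepted: the run s0 → s5 ends in the accepting state s5.
Since at least one string is accepted, L(A) is not empty.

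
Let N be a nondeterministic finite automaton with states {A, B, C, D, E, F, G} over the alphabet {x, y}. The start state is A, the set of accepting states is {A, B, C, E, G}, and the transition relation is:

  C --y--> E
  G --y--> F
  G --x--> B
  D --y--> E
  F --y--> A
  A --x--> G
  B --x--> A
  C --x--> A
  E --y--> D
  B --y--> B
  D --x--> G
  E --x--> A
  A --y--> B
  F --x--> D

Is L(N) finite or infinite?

infinite

State A is reachable from the start and can reach an accepting state, and it lies on the cycle A → B → A.
Traversing that cycle any number of times yields accepted strings of unbounded length, so the language is infinite.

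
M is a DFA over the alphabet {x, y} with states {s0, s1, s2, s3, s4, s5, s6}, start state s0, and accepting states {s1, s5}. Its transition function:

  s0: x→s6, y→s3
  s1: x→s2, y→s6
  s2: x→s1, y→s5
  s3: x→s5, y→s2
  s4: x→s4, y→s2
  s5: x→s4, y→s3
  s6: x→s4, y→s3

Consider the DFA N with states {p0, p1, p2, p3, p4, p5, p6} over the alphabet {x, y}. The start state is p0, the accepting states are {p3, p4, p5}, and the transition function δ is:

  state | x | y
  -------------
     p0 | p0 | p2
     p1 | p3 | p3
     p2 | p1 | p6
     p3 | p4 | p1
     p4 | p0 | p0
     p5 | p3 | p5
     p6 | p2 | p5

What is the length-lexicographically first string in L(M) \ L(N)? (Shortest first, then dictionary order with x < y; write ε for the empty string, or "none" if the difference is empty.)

yx

The string yx is accepted by M but not by N.
No shorter string lies in the difference, and yx is the lexicographically first length-2 string in L(M) \ L(N).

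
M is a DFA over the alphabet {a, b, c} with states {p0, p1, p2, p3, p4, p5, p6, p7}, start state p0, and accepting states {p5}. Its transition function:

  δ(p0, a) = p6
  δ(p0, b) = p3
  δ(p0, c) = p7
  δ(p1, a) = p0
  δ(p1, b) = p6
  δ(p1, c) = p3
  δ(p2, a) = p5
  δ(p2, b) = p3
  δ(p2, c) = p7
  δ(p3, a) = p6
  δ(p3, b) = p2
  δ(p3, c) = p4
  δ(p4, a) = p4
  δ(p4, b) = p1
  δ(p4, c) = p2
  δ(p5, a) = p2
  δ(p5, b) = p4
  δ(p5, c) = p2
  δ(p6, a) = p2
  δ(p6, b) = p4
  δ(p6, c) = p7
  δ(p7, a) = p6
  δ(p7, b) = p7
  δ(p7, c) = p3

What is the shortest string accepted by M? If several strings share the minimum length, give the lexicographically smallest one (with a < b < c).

aaa

A breadth-first search from p0 reaches an accepting state first via the path p0 → p6 → p2 → p5 on input aaa.
No string of length < 3 is accepted (BFS exhausts all shorter strings without reaching an accepting state), and aaa is the lexicographically least accepting string of length 3.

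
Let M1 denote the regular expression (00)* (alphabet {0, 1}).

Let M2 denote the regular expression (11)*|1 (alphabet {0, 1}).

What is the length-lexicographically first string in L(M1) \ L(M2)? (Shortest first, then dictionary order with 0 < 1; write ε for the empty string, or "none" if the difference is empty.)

00

The string 00 is accepted by M1 but not by M2.
No shorter string lies in the difference, and 00 is the lexicographically first length-2 string in L(M1) \ L(M2).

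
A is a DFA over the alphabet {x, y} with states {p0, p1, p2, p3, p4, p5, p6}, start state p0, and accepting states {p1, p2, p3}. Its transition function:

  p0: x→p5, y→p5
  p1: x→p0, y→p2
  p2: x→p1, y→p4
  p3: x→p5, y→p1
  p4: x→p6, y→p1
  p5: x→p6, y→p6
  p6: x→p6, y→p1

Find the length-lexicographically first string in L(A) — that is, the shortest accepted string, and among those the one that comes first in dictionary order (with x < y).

A breadth-first search from p0 reaches an accepting state first via the path p0 → p5 → p6 → p1 on input xxy.
No string of length < 3 is accepted (BFS exhausts all shorter strings without reaching an accepting state), and xxy is the lexicographically least accepting string of length 3.

xxy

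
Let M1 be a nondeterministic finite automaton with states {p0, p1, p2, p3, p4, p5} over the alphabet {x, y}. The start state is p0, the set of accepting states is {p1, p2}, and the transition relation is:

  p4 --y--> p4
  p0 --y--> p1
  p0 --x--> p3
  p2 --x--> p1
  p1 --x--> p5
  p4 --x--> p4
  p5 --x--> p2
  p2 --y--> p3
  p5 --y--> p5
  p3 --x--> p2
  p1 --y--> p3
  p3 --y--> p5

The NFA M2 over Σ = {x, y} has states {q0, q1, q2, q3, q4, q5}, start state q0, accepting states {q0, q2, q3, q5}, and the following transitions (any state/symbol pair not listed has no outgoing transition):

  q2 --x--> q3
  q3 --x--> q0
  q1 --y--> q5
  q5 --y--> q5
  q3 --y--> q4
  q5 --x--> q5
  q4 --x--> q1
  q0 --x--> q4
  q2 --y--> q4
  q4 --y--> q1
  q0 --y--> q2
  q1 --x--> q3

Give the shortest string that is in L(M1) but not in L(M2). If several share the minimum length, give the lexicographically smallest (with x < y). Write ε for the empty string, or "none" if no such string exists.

The string xx is accepted by M1 but not by M2.
No shorter string lies in the difference, and xx is the lexicographically first length-2 string in L(M1) \ L(M2).

xx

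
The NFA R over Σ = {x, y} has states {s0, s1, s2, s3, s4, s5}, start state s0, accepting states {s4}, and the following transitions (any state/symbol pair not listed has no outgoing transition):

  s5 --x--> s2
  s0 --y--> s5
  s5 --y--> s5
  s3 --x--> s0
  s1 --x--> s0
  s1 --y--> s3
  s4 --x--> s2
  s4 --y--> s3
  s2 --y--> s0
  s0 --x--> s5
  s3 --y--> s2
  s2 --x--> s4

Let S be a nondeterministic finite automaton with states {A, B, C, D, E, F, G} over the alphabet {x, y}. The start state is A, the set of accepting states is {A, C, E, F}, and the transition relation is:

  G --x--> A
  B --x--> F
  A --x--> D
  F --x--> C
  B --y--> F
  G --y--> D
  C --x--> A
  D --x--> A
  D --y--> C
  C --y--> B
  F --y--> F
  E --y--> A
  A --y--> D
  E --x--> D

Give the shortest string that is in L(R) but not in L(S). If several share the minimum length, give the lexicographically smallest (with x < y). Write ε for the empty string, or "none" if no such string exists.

The string xxx is accepted by R but not by S.
No shorter string lies in the difference, and xxx is the lexicographically first length-3 string in L(R) \ L(S).

xxx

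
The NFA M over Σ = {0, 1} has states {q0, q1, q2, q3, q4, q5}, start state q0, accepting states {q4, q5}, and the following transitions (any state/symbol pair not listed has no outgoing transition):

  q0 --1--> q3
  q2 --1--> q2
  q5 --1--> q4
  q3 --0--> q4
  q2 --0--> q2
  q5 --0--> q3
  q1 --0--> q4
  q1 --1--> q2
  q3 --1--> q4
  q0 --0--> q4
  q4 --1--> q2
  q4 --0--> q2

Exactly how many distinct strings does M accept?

The useful subgraph on states {q0, q3, q4} is acyclic, so L(M) is finite; the longest accepting path visits 3 useful states, giving maximum string length 2.
Counting accepting paths from q0 by length: 1 of length 1, 2 of length 2. Total 3.

3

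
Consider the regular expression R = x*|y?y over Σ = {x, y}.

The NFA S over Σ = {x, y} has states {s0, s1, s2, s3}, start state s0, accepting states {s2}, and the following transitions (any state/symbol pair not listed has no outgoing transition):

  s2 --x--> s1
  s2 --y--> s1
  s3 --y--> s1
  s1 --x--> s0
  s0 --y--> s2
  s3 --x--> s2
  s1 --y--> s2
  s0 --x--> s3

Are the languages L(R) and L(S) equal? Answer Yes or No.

The empty string ε is accepted by R but rejected by S.
So L(R) ≠ L(S).

No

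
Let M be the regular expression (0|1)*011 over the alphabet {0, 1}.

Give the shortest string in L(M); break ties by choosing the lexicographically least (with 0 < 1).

By inspection of the expression, no string of length less than 3 matches, and 011 is the lexicographically first match of length 3.

011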